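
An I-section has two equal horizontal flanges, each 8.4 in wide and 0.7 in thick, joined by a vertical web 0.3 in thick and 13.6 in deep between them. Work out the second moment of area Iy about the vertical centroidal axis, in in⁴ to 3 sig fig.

Treat the section as a set of non-overlapping primitives; coordinates are from the bounding-box lower-left.
Bottom flange: 8.4 × 0.7, A = 5.88 in², x = 4.2 in, Ī = 34.574 in⁴.
Web: 0.3 × 13.6, A = 4.08 in², x = 4.2 in, Ī = 0.0306 in⁴.
Top flange: 8.4 × 0.7, A = 5.88 in², x = 4.2 in, Ī = 34.574 in⁴.
By symmetry the centroid is at mid-width, x̄ = 4.2 in.
All pieces are centred on the vertical centroidal axis, so I = ΣĪ = 69.179 in⁴.

Iy ≈ 69.2 in⁴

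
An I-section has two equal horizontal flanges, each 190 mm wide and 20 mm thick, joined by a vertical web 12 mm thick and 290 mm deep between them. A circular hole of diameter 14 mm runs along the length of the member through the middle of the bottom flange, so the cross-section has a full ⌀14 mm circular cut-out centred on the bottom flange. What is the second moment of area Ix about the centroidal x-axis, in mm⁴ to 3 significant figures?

Ix ≈ 2.03 × 10⁸ mm⁴

Decompose the section into non-overlapping parts with the origin at the bottom-left of its bounding rectangle.
Bottom flange: 190 × 20, A = 3 800 mm², y = 10 mm, Ī = 126 667 mm⁴.
Web: 12 × 290, A = 3 480 mm², y = 165 mm, Ī = 24 389 000 mm⁴.
Top flange: 190 × 20, A = 3 800 mm², y = 320 mm, Ī = 126 667 mm⁴.
Hole (subtracted): ⌀14, A = 153.94 mm², y = 10 mm, Ī = 1885.7 mm⁴.
Centroid: ȳ = ΣA·y / ΣA = 167.18 mm.
Transfer each piece to the centroidal x-axis using Ī + A·d² with d = y − 167.18:
  bottom flange: d = -157.18 mm → contributes +94 012 312 mm⁴
  web: d = -2.1838 mm → contributes +24 405 596 mm⁴
  top flange: d = 152.82 mm → contributes +88 867 266 mm⁴
  hole: d = -157.18 mm → contributes −3 805 194 mm⁴
Total I = 203 479 980 mm⁴.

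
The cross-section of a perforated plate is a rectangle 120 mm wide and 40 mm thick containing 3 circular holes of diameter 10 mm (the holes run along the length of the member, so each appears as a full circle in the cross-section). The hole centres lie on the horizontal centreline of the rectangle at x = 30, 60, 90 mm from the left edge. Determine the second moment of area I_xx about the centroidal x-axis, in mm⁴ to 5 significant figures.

Decompose the section into non-overlapping parts with the origin at the bottom-left of its bounding rectangle.
Plate: 120 × 40, A = 4 800 mm², y = 20 mm, Ī = 640 000 mm⁴.
Hole 1 (subtracted): ⌀10, A = 78.53982 mm², y = 20 mm, Ī = 490.8739 mm⁴.
Hole 2 (subtracted): ⌀10, A = 78.53982 mm², y = 20 mm, Ī = 490.8739 mm⁴.
Hole 3 (subtracted): ⌀10, A = 78.53982 mm², y = 20 mm, Ī = 490.8739 mm⁴.
By symmetry the centroid is at mid-height, ȳ = 20 mm.
All pieces are centred on the centroidal x-axis, so I = ΣĪ (holes subtracted) = 638527.4 mm⁴.

I_xx ≈ 6.3853 × 10⁵ mm⁴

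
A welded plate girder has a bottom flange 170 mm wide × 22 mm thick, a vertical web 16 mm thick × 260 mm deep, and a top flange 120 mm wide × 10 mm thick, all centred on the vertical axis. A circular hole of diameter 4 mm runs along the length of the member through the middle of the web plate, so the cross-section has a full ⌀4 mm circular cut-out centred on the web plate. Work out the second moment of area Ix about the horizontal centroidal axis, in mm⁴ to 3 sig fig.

Break the section into simple shapes (no overlaps), measuring from the bottom-left corner of the bounding box.
Bottom plate: 170 × 22, A = 3 740 mm², y = 11 mm, Ī = 150 847 mm⁴.
Web plate: 16 × 260, A = 4 160 mm², y = 152 mm, Ī = 23 434 667 mm⁴.
Top plate: 120 × 10, A = 1 200 mm², y = 287 mm, Ī = 10 000 mm⁴.
Hole (subtracted): ⌀4, A = 12.566 mm², y = 152 mm, Ī = 12.566 mm⁴.
Centroid: ȳ = ΣA·y / ΣA = 111.8 mm.
Transfer each piece to the horizontal centroidal axis using Ī + A·d² with d = y − 111.8:
  bottom plate: d = -100.8 mm → contributes +38 149 552 mm⁴
  web plate: d = 40.203 mm → contributes +30 158 319 mm⁴
  top plate: d = 175.2 mm → contributes +36 845 213 mm⁴
  hole: d = 40.203 mm → contributes −20 323 mm⁴
Total I = 105 132 761 mm⁴.

Ix ≈ 1.05 × 10⁸ mm⁴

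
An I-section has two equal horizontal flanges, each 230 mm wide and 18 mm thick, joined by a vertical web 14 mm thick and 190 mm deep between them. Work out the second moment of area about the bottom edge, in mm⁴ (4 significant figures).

I_base ≈ 2.375 × 10⁸ mm⁴

Treat the section as a set of non-overlapping primitives; coordinates are from the bounding-box lower-left.
Bottom flange: 230 × 18, A = 4 140 mm², y = 9 mm, Ī = 111 780 mm⁴.
Web: 14 × 190, A = 2 660 mm², y = 113 mm, Ī = 8 002 167 mm⁴.
Top flange: 230 × 18, A = 4 140 mm², y = 217 mm, Ī = 111 780 mm⁴.
Transfer each piece to a horizontal axis along the bottom face using Ī + A·d² with d = y − 0:
  bottom flange: d = 9 mm → contributes +447 120 mm⁴
  web: d = 113 mm → contributes +41 967 707 mm⁴
  top flange: d = 217 mm → contributes +195 060 240 mm⁴
Total I = 237 475 067 mm⁴.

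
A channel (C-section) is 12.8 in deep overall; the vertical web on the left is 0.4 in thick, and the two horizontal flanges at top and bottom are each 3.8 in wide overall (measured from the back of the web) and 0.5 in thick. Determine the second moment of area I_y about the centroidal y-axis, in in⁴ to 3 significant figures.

Break the section into simple shapes (no overlaps), measuring from the bottom-left corner of the bounding box.
Web: 0.4 × 12.8, A = 5.12 in², x = 0.2 in, Ī = 0.068267 in⁴.
Top flange (beyond web): 3.4 × 0.5, A = 1.7 in², x = 2.1 in, Ī = 1.6377 in⁴.
Bottom flange (beyond web): 3.4 × 0.5, A = 1.7 in², x = 2.1 in, Ī = 1.6377 in⁴.
Centroid: x̄ = ΣA·x / ΣA = 0.95822 in.
Transfer each piece to the centroidal y-axis using Ī + A·d² with d = x − 0.95822:
  web: d = -0.75822 in → contributes +3.0117 in⁴
  top flange (beyond web): d = 1.1418 in → contributes +3.8539 in⁴
  bottom flange (beyond web): d = 1.1418 in → contributes +3.8539 in⁴
Total I = 10.72 in⁴.

I_y ≈ 10.7 in⁴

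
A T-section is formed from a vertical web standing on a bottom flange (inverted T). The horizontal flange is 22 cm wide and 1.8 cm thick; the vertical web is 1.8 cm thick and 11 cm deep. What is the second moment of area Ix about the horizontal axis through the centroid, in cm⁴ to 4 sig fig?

Decompose the section into non-overlapping parts with the origin at the bottom-left of its bounding rectangle.
Flange: 22 × 1.8, A = 39.6 cm², y = 0.9 cm, Ī = 10.692 cm⁴.
Web: 1.8 × 11, A = 19.8 cm², y = 7.3 cm, Ī = 199.65 cm⁴.
Centroid: ȳ = ΣA·y / ΣA = 3.03333 cm.
Transfer each piece to the horizontal axis through the centroid using Ī + A·d² with d = y − 3.03333:
  flange: d = -2.13333 cm → contributes +190.916 cm⁴
  web: d = 4.26667 cm → contributes +560.098 cm⁴
Total I = 751.014 cm⁴.

Ix ≈ 751.0 cm⁴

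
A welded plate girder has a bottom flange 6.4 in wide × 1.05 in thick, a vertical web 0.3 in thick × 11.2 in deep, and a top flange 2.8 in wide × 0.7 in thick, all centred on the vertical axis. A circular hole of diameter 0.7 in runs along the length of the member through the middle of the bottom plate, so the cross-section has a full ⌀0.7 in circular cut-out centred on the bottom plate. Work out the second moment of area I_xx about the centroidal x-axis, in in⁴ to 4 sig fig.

I_xx ≈ 279.7 in⁴

Treat the section as a set of non-overlapping primitives; coordinates are from the bounding-box lower-left.
Bottom plate: 6.4 × 1.05, A = 6.72 in², y = 0.525 in, Ī = 0.6174 in⁴.
Web plate: 0.3 × 11.2, A = 3.36 in², y = 6.65 in, Ī = 35.1232 in⁴.
Top plate: 2.8 × 0.7, A = 1.96 in², y = 12.6 in, Ī = 0.0800333 in⁴.
Hole (subtracted): ⌀0.7, A = 0.384845 in², y = 0.525 in, Ī = 0.0117859 in⁴.
Centroid: ȳ = ΣA·y / ΣA = 4.32135 in.
Transfer each piece to the centroidal x-axis using Ī + A·d² with d = y − 4.32135:
  bottom plate: d = -3.79635 in → contributes +97.4677 in⁴
  web plate: d = 2.32865 in → contributes +53.3432 in⁴
  top plate: d = 8.27865 in → contributes +134.411 in⁴
  hole: d = -3.79635 in → contributes −5.55827 in⁴
Total I = 279.663 in⁴.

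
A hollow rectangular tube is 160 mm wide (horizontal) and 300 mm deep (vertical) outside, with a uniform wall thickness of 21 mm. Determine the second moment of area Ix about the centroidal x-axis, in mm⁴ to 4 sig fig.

Ix ≈ 1.911 × 10⁸ mm⁴

Split into non-overlapping primitives; take the origin at the lower-left of the bounding box.
Outer rectangle: 160 × 300, A = 48 000 mm², y = 150 mm, Ī = 360 000 000 mm⁴.
Inner void (subtracted): 118 × 258, A = 30 444 mm², y = 150 mm, Ī = 168 872 868 mm⁴.
By symmetry the centroid is at mid-height, ȳ = 150 mm.
All pieces are centred on the centroidal x-axis, so I = ΣĪ (holes subtracted) = 191 127 132 mm⁴.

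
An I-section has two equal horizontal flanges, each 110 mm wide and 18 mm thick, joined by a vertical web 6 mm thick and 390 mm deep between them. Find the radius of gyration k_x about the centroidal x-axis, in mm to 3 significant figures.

k_x ≈ 176 mm

Break the section into simple shapes (no overlaps), measuring from the bottom-left corner of the bounding box.
Bottom flange: 110 × 18, A = 1 980 mm², y = 9 mm, Ī = 53 460 mm⁴.
Web: 6 × 390, A = 2 340 mm², y = 213 mm, Ī = 29 659 500 mm⁴.
Top flange: 110 × 18, A = 1 980 mm², y = 417 mm, Ī = 53 460 mm⁴.
By symmetry the centroid is at mid-height, ȳ = 213 mm.
Transfer each piece to the centroidal x-axis using Ī + A·d² with d = y − 213:
  bottom flange: d = -204 mm → contributes +82 453 140 mm⁴
  web: d = 0 mm → contributes +29 659 500 mm⁴
  top flange: d = 204 mm → contributes +82 453 140 mm⁴
Total I = 194 565 780 mm⁴.
Radius of gyration: k = √(I/A) = √(194 565 780 / 6 300) = 175.74 mm.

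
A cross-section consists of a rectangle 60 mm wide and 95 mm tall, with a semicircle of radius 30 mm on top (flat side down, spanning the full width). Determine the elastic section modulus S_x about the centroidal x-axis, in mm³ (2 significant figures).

S_x ≈ 1.3 × 10⁵ mm³

Decompose the section into non-overlapping parts with the origin at the bottom-left of its bounding rectangle.
Rectangular body: 60 × 95, A = 5 700 mm², y = 47.5 mm, Ī = 4 286 875 mm⁴.
Semicircular cap: semicircle r = 30, A = 1 414 mm², y = 107.7 mm, Ī = 88 903 mm⁴.
Centroid: ȳ = ΣA·y / ΣA = 59.47 mm.
Transfer each piece to the centroidal x-axis using Ī + A·d² with d = y − 59.47:
  rectangular body: d = -11.97 mm → contributes +5 103 583 mm⁴
  semicircular cap: d = 48.26 mm → contributes +3 381 808 mm⁴
Total I = 8 485 391 mm⁴.
Extreme fibre distance c = 65.53 mm; S = I/c = 129 489 mm³.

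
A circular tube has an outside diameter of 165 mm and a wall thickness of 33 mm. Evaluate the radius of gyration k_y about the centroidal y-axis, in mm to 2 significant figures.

k_y ≈ 48 mm

Break the section into simple shapes (no overlaps), measuring from the bottom-left corner of the bounding box.
Outer circle: ⌀165, A = 21 382 mm², x = 82.5 mm, Ī = 36 383 601 mm⁴.
Bore (subtracted): ⌀99, A = 7 698 mm², x = 82.5 mm, Ī = 4 715 315 mm⁴.
By symmetry the centroid is at mid-width, x̄ = 82.5 mm.
All pieces are centred on the centroidal y-axis, so I = ΣĪ (holes subtracted) = 31 668 286 mm⁴.
Radius of gyration: k = √(I/A) = √(31 668 286 / 13 685) = 48.11 mm.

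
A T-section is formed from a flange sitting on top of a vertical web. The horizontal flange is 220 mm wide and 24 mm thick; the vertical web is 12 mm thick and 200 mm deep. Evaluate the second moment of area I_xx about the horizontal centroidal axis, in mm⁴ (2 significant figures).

Treat the section as a set of non-overlapping primitives; coordinates are from the bounding-box lower-left.
Flange: 220 × 24, A = 5 280 mm², y = 212 mm, Ī = 253 440 mm⁴.
Web: 12 × 200, A = 2 400 mm², y = 100 mm, Ī = 8 000 000 mm⁴.
Centroid: ȳ = ΣA·y / ΣA = 177 mm.
Transfer each piece to the horizontal centroidal axis using Ī + A·d² with d = y − 177:
  flange: d = 35 mm → contributes +6 721 440 mm⁴
  web: d = -77 mm → contributes +22 229 600 mm⁴
Total I = 28 951 040 mm⁴.

I_xx ≈ 2.9 × 10⁷ mm⁴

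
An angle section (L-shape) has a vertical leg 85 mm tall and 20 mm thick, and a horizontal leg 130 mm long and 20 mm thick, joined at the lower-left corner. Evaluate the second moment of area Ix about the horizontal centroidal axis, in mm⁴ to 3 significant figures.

Split into non-overlapping primitives; take the origin at the lower-left of the bounding box.
Vertical leg: 20 × 85, A = 1 700 mm², y = 42.5 mm, Ī = 1 023 542 mm⁴.
Horizontal leg (remainder): 110 × 20, A = 2 200 mm², y = 10 mm, Ī = 73 333 mm⁴.
Centroid: ȳ = ΣA·y / ΣA = 24.167 mm.
Transfer each piece to the horizontal centroidal axis using Ī + A·d² with d = y − 24.167:
  vertical leg: d = 18.333 mm → contributes +1 594 931 mm⁴
  horizontal leg (remainder): d = -14.167 mm → contributes +514 861 mm⁴
Total I = 2 109 792 mm⁴.

Ix ≈ 2.11 × 10⁶ mm⁴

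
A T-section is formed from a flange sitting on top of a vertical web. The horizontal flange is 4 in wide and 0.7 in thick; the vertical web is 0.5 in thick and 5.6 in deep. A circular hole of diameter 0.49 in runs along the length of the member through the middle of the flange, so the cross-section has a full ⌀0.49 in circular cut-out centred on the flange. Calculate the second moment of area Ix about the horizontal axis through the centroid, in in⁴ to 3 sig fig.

Split into non-overlapping primitives; take the origin at the lower-left of the bounding box.
Flange: 4 × 0.7, A = 2.8 in², y = 5.95 in, Ī = 0.11433 in⁴.
Web: 0.5 × 5.6, A = 2.8 in², y = 2.8 in, Ī = 7.3173 in⁴.
Hole (subtracted): ⌀0.49, A = 0.18857 in², y = 5.95 in, Ī = 0.0028298 in⁴.
Centroid: ȳ = ΣA·y / ΣA = 4.3201 in.
Transfer each piece to the horizontal axis through the centroid using Ī + A·d² with d = y − 4.3201:
  flange: d = 1.6299 in → contributes +7.5526 in⁴
  web: d = -1.5201 in → contributes +13.787 in⁴
  hole: d = 1.6299 in → contributes −0.50378 in⁴
Total I = 20.836 in⁴.

Ix ≈ 20.8 in⁴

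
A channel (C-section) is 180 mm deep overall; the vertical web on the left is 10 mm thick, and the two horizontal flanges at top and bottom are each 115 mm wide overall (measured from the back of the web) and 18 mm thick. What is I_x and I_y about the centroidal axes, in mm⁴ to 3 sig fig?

Break the section into simple shapes (no overlaps), measuring from the bottom-left corner of the bounding box.
Web: 10 × 180, A = 1 800 mm², y = 90 mm, Ī = 4 860 000 mm⁴.
Top flange (beyond web): 105 × 18, A = 1 890 mm², y = 171 mm, Ī = 51 030 mm⁴.
Bottom flange (beyond web): 105 × 18, A = 1 890 mm², y = 9 mm, Ī = 51 030 mm⁴.
By symmetry the centroid is at mid-height, ȳ = 90 mm.
Transfer each piece to the centroidal x-axis using Ī + A·d² with d = y − 90:
  web: d = 0 mm → contributes +4 860 000 mm⁴
  top flange (beyond web): d = 81 mm → contributes +12 451 320 mm⁴
  bottom flange (beyond web): d = -81 mm → contributes +12 451 320 mm⁴
Total I = 29 762 640 mm⁴.
For the y-axis: x̄ = 43.952 mm.
Repeating about the centroidal y-axis gives I_y = 7 519 367 mm⁴.

I_x ≈ 2.98 × 10⁷ mm⁴, I_y ≈ 7.52 × 10⁶ mm⁴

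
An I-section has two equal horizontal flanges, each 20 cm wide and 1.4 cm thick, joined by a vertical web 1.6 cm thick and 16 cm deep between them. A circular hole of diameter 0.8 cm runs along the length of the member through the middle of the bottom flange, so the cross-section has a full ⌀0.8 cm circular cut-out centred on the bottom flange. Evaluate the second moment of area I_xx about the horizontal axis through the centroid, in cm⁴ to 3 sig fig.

I_xx ≈ 4760 cm⁴

Break the section into simple shapes (no overlaps), measuring from the bottom-left corner of the bounding box.
Bottom flange: 20 × 1.4, A = 28 cm², y = 0.7 cm, Ī = 4.5733 cm⁴.
Web: 1.6 × 16, A = 25.6 cm², y = 9.4 cm, Ī = 546.13 cm⁴.
Top flange: 20 × 1.4, A = 28 cm², y = 18.1 cm, Ī = 4.5733 cm⁴.
Hole (subtracted): ⌀0.8, A = 0.50265 cm², y = 0.7 cm, Ī = 0.020106 cm⁴.
Centroid: ȳ = ΣA·y / ΣA = 9.4539 cm.
Transfer each piece to the horizontal axis through the centroid using Ī + A·d² with d = y − 9.4539:
  bottom flange: d = -8.7539 cm → contributes +2150.2 cm⁴
  web: d = -0.053924 cm → contributes +546.21 cm⁴
  top flange: d = 8.6461 cm → contributes +2097.7 cm⁴
  hole: d = -8.7539 cm → contributes −38.539 cm⁴
Total I = 4755.6 cm⁴.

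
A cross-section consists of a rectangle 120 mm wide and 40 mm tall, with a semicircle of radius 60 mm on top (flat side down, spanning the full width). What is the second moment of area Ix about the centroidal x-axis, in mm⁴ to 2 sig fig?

Ix ≈ 7.4 × 10⁶ mm⁴

Split into non-overlapping primitives; take the origin at the lower-left of the bounding box.
Rectangular body: 120 × 40, A = 4 800 mm², y = 20 mm, Ī = 640 000 mm⁴.
Semicircular cap: semicircle r = 60, A = 5 655 mm², y = 65.46 mm, Ī = 1 422 450 mm⁴.
Centroid: ȳ = ΣA·y / ΣA = 44.59 mm.
Transfer each piece to the centroidal x-axis using Ī + A·d² with d = y − 44.59:
  rectangular body: d = -24.59 mm → contributes +3 542 681 mm⁴
  semicircular cap: d = 20.87 mm → contributes +3 886 323 mm⁴
Total I = 7 429 004 mm⁴.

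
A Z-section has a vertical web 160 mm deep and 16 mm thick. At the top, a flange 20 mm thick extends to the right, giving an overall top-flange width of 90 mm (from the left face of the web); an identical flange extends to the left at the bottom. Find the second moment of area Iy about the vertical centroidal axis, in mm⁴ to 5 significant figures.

Iy ≈ 7.3994 × 10⁶ mm⁴

Split into non-overlapping primitives; take the origin at the lower-left of the bounding box.
Web: 16 × 160, A = 2 560 mm², x = 82 mm, Ī = 54613.33 mm⁴.
Top flange (beyond web): 74 × 20, A = 1 480 mm², x = 127 mm, Ī = 675373.3 mm⁴.
Bottom flange (beyond web): 74 × 20, A = 1 480 mm², x = 37 mm, Ī = 675373.3 mm⁴.
Centroid: x̄ = ΣA·x / ΣA = 82 mm.
Transfer each piece to the vertical centroidal axis using Ī + A·d² with d = x − 82:
  web: d = 0 mm → contributes +54613.33 mm⁴
  top flange (beyond web): d = 45 mm → contributes +3 672 373 mm⁴
  bottom flange (beyond web): d = -45 mm → contributes +3 672 373 mm⁴
Total I = 7 399 360 mm⁴.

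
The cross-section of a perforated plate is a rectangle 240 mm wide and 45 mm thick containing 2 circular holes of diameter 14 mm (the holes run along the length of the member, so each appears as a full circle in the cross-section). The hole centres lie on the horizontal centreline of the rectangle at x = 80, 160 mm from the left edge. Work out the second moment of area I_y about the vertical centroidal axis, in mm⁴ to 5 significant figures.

I_y ≈ 5.1344 × 10⁷ mm⁴

Split into non-overlapping primitives; take the origin at the lower-left of the bounding box.
Plate: 240 × 45, A = 10 800 mm², x = 120 mm, Ī = 51 840 000 mm⁴.
Hole 1 (subtracted): ⌀14, A = 153.938 mm², x = 80 mm, Ī = 1885.741 mm⁴.
Hole 2 (subtracted): ⌀14, A = 153.938 mm², x = 160 mm, Ī = 1885.741 mm⁴.
By symmetry the centroid is at mid-width, x̄ = 120 mm.
Transfer each piece to the vertical centroidal axis using Ī + A·d² with d = x − 120:
  plate: d = 0 mm → contributes +51 840 000 mm⁴
  hole 1: d = -40 mm → contributes −248186.6 mm⁴
  hole 2: d = 40 mm → contributes −248186.6 mm⁴
Total I = 51 343 627 mm⁴.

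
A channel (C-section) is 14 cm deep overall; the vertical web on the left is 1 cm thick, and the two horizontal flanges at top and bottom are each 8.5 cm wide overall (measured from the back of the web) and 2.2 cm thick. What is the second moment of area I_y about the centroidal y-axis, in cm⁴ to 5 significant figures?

Break the section into simple shapes (no overlaps), measuring from the bottom-left corner of the bounding box.
Web: 1 × 14, A = 14 cm², x = 0.5 cm, Ī = 1.166667 cm⁴.
Top flange (beyond web): 7.5 × 2.2, A = 16.5 cm², x = 4.75 cm, Ī = 77.34375 cm⁴.
Bottom flange (beyond web): 7.5 × 2.2, A = 16.5 cm², x = 4.75 cm, Ī = 77.34375 cm⁴.
Centroid: x̄ = ΣA·x / ΣA = 3.484043 cm.
Transfer each piece to the centroidal y-axis using Ī + A·d² with d = x − 3.484043:
  web: d = -2.984043 cm → contributes +125.8298 cm⁴
  top flange (beyond web): d = 1.265957 cm → contributes +103.7874 cm⁴
  bottom flange (beyond web): d = 1.265957 cm → contributes +103.7874 cm⁴
Total I = 333.4047 cm⁴.

I_y ≈ 333.40 cm⁴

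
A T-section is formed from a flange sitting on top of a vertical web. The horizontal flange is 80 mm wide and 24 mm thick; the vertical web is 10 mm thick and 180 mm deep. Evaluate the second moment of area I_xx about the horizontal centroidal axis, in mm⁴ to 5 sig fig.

Split into non-overlapping primitives; take the origin at the lower-left of the bounding box.
Flange: 80 × 24, A = 1 920 mm², y = 192 mm, Ī = 92 160 mm⁴.
Web: 10 × 180, A = 1 800 mm², y = 90 mm, Ī = 4 860 000 mm⁴.
Centroid: ȳ = ΣA·y / ΣA = 142.6452 mm.
Transfer each piece to the horizontal centroidal axis using Ī + A·d² with d = y − 142.6452:
  flange: d = 49.35484 mm → contributes +4 769 088 mm⁴
  web: d = -52.64516 mm → contributes +9 848 723 mm⁴
Total I = 14 617 812 mm⁴.

I_xx ≈ 1.4618 × 10⁷ mm⁴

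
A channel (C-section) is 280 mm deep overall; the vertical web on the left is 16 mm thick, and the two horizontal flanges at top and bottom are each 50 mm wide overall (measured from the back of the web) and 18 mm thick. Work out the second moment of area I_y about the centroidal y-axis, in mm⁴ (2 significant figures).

I_y ≈ 8.1 × 10⁵ mm⁴

Break the section into simple shapes (no overlaps), measuring from the bottom-left corner of the bounding box.
Web: 16 × 280, A = 4 480 mm², x = 8 mm, Ī = 95 573 mm⁴.
Top flange (beyond web): 34 × 18, A = 612 mm², x = 33 mm, Ī = 58 956 mm⁴.
Bottom flange (beyond web): 34 × 18, A = 612 mm², x = 33 mm, Ī = 58 956 mm⁴.
Centroid: x̄ = ΣA·x / ΣA = 13.36 mm.
Transfer each piece to the centroidal y-axis using Ī + A·d² with d = x − 13.36:
  web: d = -5.365 mm → contributes +224 506 mm⁴
  top flange (beyond web): d = 19.64 mm → contributes +294 911 mm⁴
  bottom flange (beyond web): d = 19.64 mm → contributes +294 911 mm⁴
Total I = 814 327 mm⁴.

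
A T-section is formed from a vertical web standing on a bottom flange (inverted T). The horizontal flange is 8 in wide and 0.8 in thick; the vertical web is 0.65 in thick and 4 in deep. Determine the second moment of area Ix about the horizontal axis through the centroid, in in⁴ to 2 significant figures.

Decompose the section into non-overlapping parts with the origin at the bottom-left of its bounding rectangle.
Flange: 8 × 0.8, A = 6.4 in², y = 0.4 in, Ī = 0.3413 in⁴.
Web: 0.65 × 4, A = 2.6 in², y = 2.8 in, Ī = 3.467 in⁴.
Centroid: ȳ = ΣA·y / ΣA = 1.093 in.
Transfer each piece to the horizontal axis through the centroid using Ī + A·d² with d = y − 1.093:
  flange: d = -0.6933 in → contributes +3.418 in⁴
  web: d = 1.707 in → contributes +11.04 in⁴
Total I = 14.46 in⁴.

Ix ≈ 14 in⁴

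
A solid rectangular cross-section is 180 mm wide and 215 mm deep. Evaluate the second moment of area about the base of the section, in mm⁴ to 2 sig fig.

I_base ≈ 6.0 × 10⁸ mm⁴

The section: 180 × 215, A = 38 700 mm², y = 107.5 mm, Ī = 149 075 625 mm⁴.
Transfer it to the bottom edge using Ī + A·d² with d = y − 0:
  the section: d = 107.5 mm → contributes +596 302 500 mm⁴
Total I = 596 302 500 mm⁴.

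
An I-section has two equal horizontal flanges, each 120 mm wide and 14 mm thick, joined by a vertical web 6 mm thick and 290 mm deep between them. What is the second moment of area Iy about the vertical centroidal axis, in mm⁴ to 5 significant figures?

Iy ≈ 4.0372 × 10⁶ mm⁴

Break the section into simple shapes (no overlaps), measuring from the bottom-left corner of the bounding box.
Bottom flange: 120 × 14, A = 1 680 mm², x = 60 mm, Ī = 2 016 000 mm⁴.
Web: 6 × 290, A = 1 740 mm², x = 60 mm, Ī = 5 220 mm⁴.
Top flange: 120 × 14, A = 1 680 mm², x = 60 mm, Ī = 2 016 000 mm⁴.
By symmetry the centroid is at mid-width, x̄ = 60 mm.
All pieces are centred on the vertical centroidal axis, so I = ΣĪ = 4 037 220 mm⁴.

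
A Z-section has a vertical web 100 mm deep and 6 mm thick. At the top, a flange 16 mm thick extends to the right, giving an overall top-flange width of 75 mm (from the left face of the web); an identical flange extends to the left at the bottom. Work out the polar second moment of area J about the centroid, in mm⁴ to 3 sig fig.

J ≈ 8.42 × 10⁶ mm⁴

Treat the section as a set of non-overlapping primitives; coordinates are from the bounding-box lower-left.
Web: 6 × 100, A = 600 mm², y = 50 mm, Ī = 500 000 mm⁴.
Top flange (beyond web): 69 × 16, A = 1 104 mm², y = 92 mm, Ī = 23 552 mm⁴.
Bottom flange (beyond web): 69 × 16, A = 1 104 mm², y = 8 mm, Ī = 23 552 mm⁴.
Centroid: ȳ = ΣA·y / ΣA = 50 mm.
Transfer each piece to the centroidal x-axis using Ī + A·d² with d = y − 50:
  web: d = 0 mm → contributes +500 000 mm⁴
  top flange (beyond web): d = 42 mm → contributes +1 971 008 mm⁴
  bottom flange (beyond web): d = -42 mm → contributes +1 971 008 mm⁴
Total I = 4 442 016 mm⁴.
For the y-axis: x̄ = 72 mm.
Repeating about the centroidal y-axis gives I_y = 3 982 824 mm⁴.
Polar second moment: J = I_x + I_y = 8 424 840 mm⁴.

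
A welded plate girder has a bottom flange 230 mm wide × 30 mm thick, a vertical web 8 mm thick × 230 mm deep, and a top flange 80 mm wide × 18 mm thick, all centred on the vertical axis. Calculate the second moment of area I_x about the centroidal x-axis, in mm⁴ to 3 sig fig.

Break the section into simple shapes (no overlaps), measuring from the bottom-left corner of the bounding box.
Bottom plate: 230 × 30, A = 6 900 mm², y = 15 mm, Ī = 517 500 mm⁴.
Web plate: 8 × 230, A = 1 840 mm², y = 145 mm, Ī = 8 111 333 mm⁴.
Top plate: 80 × 18, A = 1 440 mm², y = 269 mm, Ī = 38 880 mm⁴.
Centroid: ȳ = ΣA·y / ΣA = 74.426 mm.
Transfer each piece to the centroidal x-axis using Ī + A·d² with d = y − 74.426:
  bottom plate: d = -59.426 mm → contributes +24 884 769 mm⁴
  web plate: d = 70.574 mm → contributes +17 275 717 mm⁴
  top plate: d = 194.57 mm → contributes +54 555 717 mm⁴
Total I = 96 716 203 mm⁴.

I_x ≈ 9.67 × 10⁷ mm⁴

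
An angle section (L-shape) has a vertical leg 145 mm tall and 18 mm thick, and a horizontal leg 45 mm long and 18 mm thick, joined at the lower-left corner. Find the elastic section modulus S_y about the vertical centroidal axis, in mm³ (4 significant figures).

Split into non-overlapping primitives; take the origin at the lower-left of the bounding box.
Vertical leg: 18 × 145, A = 2 610 mm², x = 9 mm, Ī = 70 470 mm⁴.
Horizontal leg (remainder): 27 × 18, A = 486 mm², x = 31.5 mm, Ī = 29524.5 mm⁴.
Centroid: x̄ = ΣA·x / ΣA = 12.532 mm.
Transfer each piece to the vertical centroidal axis using Ī + A·d² with d = x − 12.532:
  vertical leg: d = -3.53198 mm → contributes +103 029 mm⁴
  horizontal leg (remainder): d = 18.968 mm → contributes +204 380 mm⁴
Total I = 307 410 mm⁴.
Extreme fibre distance c = 32.468 mm; S = I/c = 9468.08 mm³.

S_y ≈ 9468 mm³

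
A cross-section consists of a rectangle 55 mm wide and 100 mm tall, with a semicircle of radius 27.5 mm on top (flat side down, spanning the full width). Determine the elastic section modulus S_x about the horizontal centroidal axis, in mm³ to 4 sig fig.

S_x ≈ 1.257 × 10⁵ mm³

Split into non-overlapping primitives; take the origin at the lower-left of the bounding box.
Rectangular body: 55 × 100, A = 5 500 mm², y = 50 mm, Ī = 4 583 333 mm⁴.
Semicircular cap: semicircle r = 27.5, A = 1187.91 mm², y = 111.671 mm, Ī = 62771.5 mm⁴.
Centroid: ȳ = ΣA·y / ΣA = 60.9541 mm.
Transfer each piece to the horizontal centroidal axis using Ī + A·d² with d = y − 60.9541:
  rectangular body: d = -10.9541 mm → contributes +5 243 295 mm⁴
  semicircular cap: d = 50.7172 mm → contributes +3 118 370 mm⁴
Total I = 8 361 665 mm⁴.
Extreme fibre distance c = 66.5459 mm; S = I/c = 125 653 mm³.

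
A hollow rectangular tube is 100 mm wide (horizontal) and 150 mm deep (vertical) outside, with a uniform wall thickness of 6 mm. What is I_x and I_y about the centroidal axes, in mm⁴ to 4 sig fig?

Break the section into simple shapes (no overlaps), measuring from the bottom-left corner of the bounding box.
Outer rectangle: 100 × 150, A = 15 000 mm², y = 75 mm, Ī = 28 125 000 mm⁴.
Inner void (subtracted): 88 × 138, A = 12 144 mm², y = 75 mm, Ī = 19 272 528 mm⁴.
By symmetry the centroid is at mid-height, ȳ = 75 mm.
All pieces are centred on the centroidal x-axis, so I = ΣĪ (holes subtracted) = 8 852 472 mm⁴.
Repeating about the centroidal y-axis gives I_y = 4 663 072 mm⁴.

I_x ≈ 8.852 × 10⁶ mm⁴, I_y ≈ 4.663 × 10⁶ mm⁴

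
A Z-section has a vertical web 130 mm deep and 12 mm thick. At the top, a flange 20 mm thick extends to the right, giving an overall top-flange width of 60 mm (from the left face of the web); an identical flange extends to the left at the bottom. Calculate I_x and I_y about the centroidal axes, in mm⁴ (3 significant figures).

Split into non-overlapping primitives; take the origin at the lower-left of the bounding box.
Web: 12 × 130, A = 1 560 mm², y = 65 mm, Ī = 2 197 000 mm⁴.
Top flange (beyond web): 48 × 20, A = 960 mm², y = 120 mm, Ī = 32 000 mm⁴.
Bottom flange (beyond web): 48 × 20, A = 960 mm², y = 10 mm, Ī = 32 000 mm⁴.
Centroid: ȳ = ΣA·y / ΣA = 65 mm.
Transfer each piece to the centroidal x-axis using Ī + A·d² with d = y − 65:
  web: d = 0 mm → contributes +2 197 000 mm⁴
  top flange (beyond web): d = 55 mm → contributes +2 936 000 mm⁴
  bottom flange (beyond web): d = -55 mm → contributes +2 936 000 mm⁴
Total I = 8 069 000 mm⁴.
For the y-axis: x̄ = 54 mm.
Repeating about the centroidal y-axis gives I_y = 2 115 360 mm⁴.

I_x ≈ 8.07 × 10⁶ mm⁴, I_y ≈ 2.12 × 10⁶ mm⁴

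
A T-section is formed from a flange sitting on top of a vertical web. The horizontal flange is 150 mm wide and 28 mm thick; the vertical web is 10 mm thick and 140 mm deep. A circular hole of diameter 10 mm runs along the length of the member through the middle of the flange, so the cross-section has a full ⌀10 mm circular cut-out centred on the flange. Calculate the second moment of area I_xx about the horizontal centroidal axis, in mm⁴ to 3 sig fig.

Split into non-overlapping primitives; take the origin at the lower-left of the bounding box.
Flange: 150 × 28, A = 4 200 mm², y = 154 mm, Ī = 274 400 mm⁴.
Web: 10 × 140, A = 1 400 mm², y = 70 mm, Ī = 2 286 667 mm⁴.
Hole (subtracted): ⌀10, A = 78.54 mm², y = 154 mm, Ī = 490.87 mm⁴.
Centroid: ȳ = ΣA·y / ΣA = 132.7 mm.
Transfer each piece to the horizontal centroidal axis using Ī + A·d² with d = y − 132.7:
  flange: d = 21.299 mm → contributes +2 179 668 mm⁴
  web: d = -62.701 mm → contributes +7 790 698 mm⁴
  hole: d = 21.299 mm → contributes −36 119 mm⁴
Total I = 9 934 247 mm⁴.

I_xx ≈ 9.93 × 10⁶ mm⁴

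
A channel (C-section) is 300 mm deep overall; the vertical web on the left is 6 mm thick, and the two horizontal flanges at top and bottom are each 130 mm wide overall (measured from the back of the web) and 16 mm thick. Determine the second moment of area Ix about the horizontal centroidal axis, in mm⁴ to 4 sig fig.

Ix ≈ 9.360 × 10⁷ mm⁴

Treat the section as a set of non-overlapping primitives; coordinates are from the bounding-box lower-left.
Web: 6 × 300, A = 1 800 mm², y = 150 mm, Ī = 13 500 000 mm⁴.
Top flange (beyond web): 124 × 16, A = 1 984 mm², y = 292 mm, Ī = 42325.3 mm⁴.
Bottom flange (beyond web): 124 × 16, A = 1 984 mm², y = 8 mm, Ī = 42325.3 mm⁴.
By symmetry the centroid is at mid-height, ȳ = 150 mm.
Transfer each piece to the horizontal centroidal axis using Ī + A·d² with d = y − 150:
  web: d = 0 mm → contributes +13 500 000 mm⁴
  top flange (beyond web): d = 142 mm → contributes +40 047 701 mm⁴
  bottom flange (beyond web): d = -142 mm → contributes +40 047 701 mm⁴
Total I = 93 595 403 mm⁴.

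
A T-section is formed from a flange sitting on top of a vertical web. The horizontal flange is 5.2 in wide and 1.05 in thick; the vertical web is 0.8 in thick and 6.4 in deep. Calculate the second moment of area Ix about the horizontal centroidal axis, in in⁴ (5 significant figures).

Ix ≈ 54.641 in⁴

Break the section into simple shapes (no overlaps), measuring from the bottom-left corner of the bounding box.
Flange: 5.2 × 1.05, A = 5.46 in², y = 6.925 in, Ī = 0.5016375 in⁴.
Web: 0.8 × 6.4, A = 5.12 in², y = 3.2 in, Ī = 17.47627 in⁴.
Centroid: ȳ = ΣA·y / ΣA = 5.122353 in.
Transfer each piece to the horizontal centroidal axis using Ī + A·d² with d = y − 5.122353:
  flange: d = 1.802647 in → contributes +18.2441 in⁴
  web: d = -1.922353 in → contributes +36.39693 in⁴
Total I = 54.64103 in⁴.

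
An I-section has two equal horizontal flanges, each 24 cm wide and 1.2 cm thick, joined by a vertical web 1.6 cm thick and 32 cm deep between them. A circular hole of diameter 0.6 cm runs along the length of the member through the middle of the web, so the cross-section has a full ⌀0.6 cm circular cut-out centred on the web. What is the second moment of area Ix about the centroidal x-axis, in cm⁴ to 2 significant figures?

Ix ≈ 2.0 × 10⁴ cm⁴

Break the section into simple shapes (no overlaps), measuring from the bottom-left corner of the bounding box.
Bottom flange: 24 × 1.2, A = 28.8 cm², y = 0.6 cm, Ī = 3.456 cm⁴.
Web: 1.6 × 32, A = 51.2 cm², y = 17.2 cm, Ī = 4 369 cm⁴.
Top flange: 24 × 1.2, A = 28.8 cm², y = 33.8 cm, Ī = 3.456 cm⁴.
Hole (subtracted): ⌀0.6, A = 0.2827 cm², y = 17.2 cm, Ī = 0.006362 cm⁴.
By symmetry the centroid is at mid-height, ȳ = 17.2 cm.
Transfer each piece to the centroidal x-axis using Ī + A·d² with d = y − 17.2:
  bottom flange: d = -16.6 cm → contributes +7 940 cm⁴
  web: d = 0 cm → contributes +4 369 cm⁴
  top flange: d = 16.6 cm → contributes +7 940 cm⁴
  hole: d = 0 cm → contributes −0.006362 cm⁴
Total I = 20 248 cm⁴.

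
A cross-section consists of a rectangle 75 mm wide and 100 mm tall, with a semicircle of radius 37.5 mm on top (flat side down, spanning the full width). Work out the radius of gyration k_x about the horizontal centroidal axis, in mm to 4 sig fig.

k_x ≈ 37.81 mm

Break the section into simple shapes (no overlaps), measuring from the bottom-left corner of the bounding box.
Rectangular body: 75 × 100, A = 7 500 mm², y = 50 mm, Ī = 6 250 000 mm⁴.
Semicircular cap: semicircle r = 37.5, A = 2208.93 mm², y = 115.915 mm, Ī = 217 049 mm⁴.
Centroid: ȳ = ΣA·y / ΣA = 64.9968 mm.
Transfer each piece to the horizontal centroidal axis using Ī + A·d² with d = y − 64.9968:
  rectangular body: d = -14.9968 mm → contributes +7 936 779 mm⁴
  semicircular cap: d = 50.9187 mm → contributes +5 944 178 mm⁴
Total I = 13 880 957 mm⁴.
Radius of gyration: k = √(I/A) = √(13 880 957 / 9708.93) = 37.8115 mm.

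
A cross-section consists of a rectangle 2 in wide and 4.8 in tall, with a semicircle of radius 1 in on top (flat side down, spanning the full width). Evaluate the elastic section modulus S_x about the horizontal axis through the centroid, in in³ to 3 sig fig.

S_x ≈ 9.76 in³

Treat the section as a set of non-overlapping primitives; coordinates are from the bounding-box lower-left.
Rectangular body: 2 × 4.8, A = 9.6 in², y = 2.4 in, Ī = 18.432 in⁴.
Semicircular cap: semicircle r = 1, A = 1.5708 in², y = 5.2244 in, Ī = 0.10976 in⁴.
Centroid: ȳ = ΣA·y / ΣA = 2.7972 in.
Transfer each piece to the horizontal axis through the centroid using Ī + A·d² with d = y − 2.7972:
  rectangular body: d = -0.39716 in → contributes +19.946 in⁴
  semicircular cap: d = 2.4273 in → contributes +9.3642 in⁴
Total I = 29.31 in⁴.
Extreme fibre distance c = 3.0028 in; S = I/c = 9.7609 in³.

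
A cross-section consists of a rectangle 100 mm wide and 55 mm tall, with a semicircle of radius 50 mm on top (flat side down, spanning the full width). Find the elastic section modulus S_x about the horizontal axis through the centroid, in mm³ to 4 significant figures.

Split into non-overlapping primitives; take the origin at the lower-left of the bounding box.
Rectangular body: 100 × 55, A = 5 500 mm², y = 27.5 mm, Ī = 1 386 458 mm⁴.
Semicircular cap: semicircle r = 50, A = 3926.99 mm², y = 76.2207 mm, Ī = 685 981 mm⁴.
Centroid: ȳ = ΣA·y / ΣA = 47.7955 mm.
Transfer each piece to the horizontal axis through the centroid using Ī + A·d² with d = y − 47.7955:
  rectangular body: d = -20.2955 mm → contributes +3 651 951 mm⁴
  semicircular cap: d = 28.4251 mm → contributes +3 858 947 mm⁴
Total I = 7 510 898 mm⁴.
Extreme fibre distance c = 57.2045 mm; S = I/c = 131 299 mm³.

S_x ≈ 1.313 × 10⁵ mm³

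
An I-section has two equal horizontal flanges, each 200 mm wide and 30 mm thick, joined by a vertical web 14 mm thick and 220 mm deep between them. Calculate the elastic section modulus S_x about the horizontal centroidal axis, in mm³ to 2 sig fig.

S_x ≈ 1.4 × 10⁶ mm³

Break the section into simple shapes (no overlaps), measuring from the bottom-left corner of the bounding box.
Bottom flange: 200 × 30, A = 6 000 mm², y = 15 mm, Ī = 450 000 mm⁴.
Web: 14 × 220, A = 3 080 mm², y = 140 mm, Ī = 12 422 667 mm⁴.
Top flange: 200 × 30, A = 6 000 mm², y = 265 mm, Ī = 450 000 mm⁴.
By symmetry the centroid is at mid-height, ȳ = 140 mm.
Transfer each piece to the horizontal centroidal axis using Ī + A·d² with d = y − 140:
  bottom flange: d = -125 mm → contributes +94 200 000 mm⁴
  web: d = 0 mm → contributes +12 422 667 mm⁴
  top flange: d = 125 mm → contributes +94 200 000 mm⁴
Total I = 200 822 667 mm⁴.
Extreme fibre distance c = 140 mm; S = I/c = 1 434 448 mm³.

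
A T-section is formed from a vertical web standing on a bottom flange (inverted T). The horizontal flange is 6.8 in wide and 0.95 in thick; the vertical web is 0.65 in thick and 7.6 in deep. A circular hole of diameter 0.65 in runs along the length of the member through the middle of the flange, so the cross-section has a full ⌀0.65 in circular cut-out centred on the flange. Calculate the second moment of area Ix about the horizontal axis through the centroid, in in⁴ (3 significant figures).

Ix ≈ 74.2 in⁴

Split into non-overlapping primitives; take the origin at the lower-left of the bounding box.
Flange: 6.8 × 0.95, A = 6.46 in², y = 0.475 in, Ī = 0.48585 in⁴.
Web: 0.65 × 7.6, A = 4.94 in², y = 4.75 in, Ī = 23.778 in⁴.
Hole (subtracted): ⌀0.65, A = 0.33183 in², y = 0.475 in, Ī = 0.0087624 in⁴.
Centroid: ȳ = ΣA·y / ΣA = 2.383 in.
Transfer each piece to the horizontal axis through the centroid using Ī + A·d² with d = y − 2.383:
  flange: d = -1.908 in → contributes +24.004 in⁴
  web: d = 2.367 in → contributes +51.454 in⁴
  hole: d = -1.908 in → contributes −1.2168 in⁴
Total I = 74.242 in⁴.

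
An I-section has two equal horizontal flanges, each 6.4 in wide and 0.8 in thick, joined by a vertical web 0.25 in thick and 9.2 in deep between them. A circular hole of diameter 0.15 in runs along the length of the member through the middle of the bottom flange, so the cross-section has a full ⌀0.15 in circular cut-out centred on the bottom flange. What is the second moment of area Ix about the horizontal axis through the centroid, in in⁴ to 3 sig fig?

Treat the section as a set of non-overlapping primitives; coordinates are from the bounding-box lower-left.
Bottom flange: 6.4 × 0.8, A = 5.12 in², y = 0.4 in, Ī = 0.27307 in⁴.
Web: 0.25 × 9.2, A = 2.3 in², y = 5.4 in, Ī = 16.223 in⁴.
Top flange: 6.4 × 0.8, A = 5.12 in², y = 10.4 in, Ī = 0.27307 in⁴.
Hole (subtracted): ⌀0.15, A = 0.017671 in², y = 0.4 in, Ī = 0.00002485 in⁴.
Centroid: ȳ = ΣA·y / ΣA = 5.4071 in.
Transfer each piece to the horizontal axis through the centroid using Ī + A·d² with d = y − 5.4071:
  bottom flange: d = -5.0071 in → contributes +128.63 in⁴
  web: d = -0.007056 in → contributes +16.223 in⁴
  top flange: d = 4.9929 in → contributes +127.91 in⁴
  hole: d = -5.0071 in → contributes −0.44306 in⁴
Total I = 272.33 in⁴.

Ix ≈ 272 in⁴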